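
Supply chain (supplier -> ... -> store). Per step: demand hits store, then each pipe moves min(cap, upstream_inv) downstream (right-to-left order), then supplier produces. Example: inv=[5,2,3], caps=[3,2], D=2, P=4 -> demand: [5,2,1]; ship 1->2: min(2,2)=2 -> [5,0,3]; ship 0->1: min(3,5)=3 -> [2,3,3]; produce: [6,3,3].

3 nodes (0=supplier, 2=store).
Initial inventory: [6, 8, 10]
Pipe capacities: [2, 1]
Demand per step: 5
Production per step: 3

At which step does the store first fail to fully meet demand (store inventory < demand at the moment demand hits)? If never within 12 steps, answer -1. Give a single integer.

Step 1: demand=5,sold=5 ship[1->2]=1 ship[0->1]=2 prod=3 -> [7 9 6]
Step 2: demand=5,sold=5 ship[1->2]=1 ship[0->1]=2 prod=3 -> [8 10 2]
Step 3: demand=5,sold=2 ship[1->2]=1 ship[0->1]=2 prod=3 -> [9 11 1]
Step 4: demand=5,sold=1 ship[1->2]=1 ship[0->1]=2 prod=3 -> [10 12 1]
Step 5: demand=5,sold=1 ship[1->2]=1 ship[0->1]=2 prod=3 -> [11 13 1]
Step 6: demand=5,sold=1 ship[1->2]=1 ship[0->1]=2 prod=3 -> [12 14 1]
Step 7: demand=5,sold=1 ship[1->2]=1 ship[0->1]=2 prod=3 -> [13 15 1]
Step 8: demand=5,sold=1 ship[1->2]=1 ship[0->1]=2 prod=3 -> [14 16 1]
Step 9: demand=5,sold=1 ship[1->2]=1 ship[0->1]=2 prod=3 -> [15 17 1]
Step 10: demand=5,sold=1 ship[1->2]=1 ship[0->1]=2 prod=3 -> [16 18 1]
Step 11: demand=5,sold=1 ship[1->2]=1 ship[0->1]=2 prod=3 -> [17 19 1]
Step 12: demand=5,sold=1 ship[1->2]=1 ship[0->1]=2 prod=3 -> [18 20 1]
First stockout at step 3

3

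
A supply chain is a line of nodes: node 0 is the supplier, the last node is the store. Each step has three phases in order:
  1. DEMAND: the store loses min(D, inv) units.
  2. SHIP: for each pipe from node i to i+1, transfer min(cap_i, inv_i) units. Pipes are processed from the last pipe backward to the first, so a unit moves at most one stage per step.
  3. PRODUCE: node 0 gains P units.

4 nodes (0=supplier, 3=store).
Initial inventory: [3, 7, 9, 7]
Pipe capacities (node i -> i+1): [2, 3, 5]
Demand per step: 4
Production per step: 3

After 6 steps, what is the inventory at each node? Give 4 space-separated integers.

Step 1: demand=4,sold=4 ship[2->3]=5 ship[1->2]=3 ship[0->1]=2 prod=3 -> inv=[4 6 7 8]
Step 2: demand=4,sold=4 ship[2->3]=5 ship[1->2]=3 ship[0->1]=2 prod=3 -> inv=[5 5 5 9]
Step 3: demand=4,sold=4 ship[2->3]=5 ship[1->2]=3 ship[0->1]=2 prod=3 -> inv=[6 4 3 10]
Step 4: demand=4,sold=4 ship[2->3]=3 ship[1->2]=3 ship[0->1]=2 prod=3 -> inv=[7 3 3 9]
Step 5: demand=4,sold=4 ship[2->3]=3 ship[1->2]=3 ship[0->1]=2 prod=3 -> inv=[8 2 3 8]
Step 6: demand=4,sold=4 ship[2->3]=3 ship[1->2]=2 ship[0->1]=2 prod=3 -> inv=[9 2 2 7]

9 2 2 7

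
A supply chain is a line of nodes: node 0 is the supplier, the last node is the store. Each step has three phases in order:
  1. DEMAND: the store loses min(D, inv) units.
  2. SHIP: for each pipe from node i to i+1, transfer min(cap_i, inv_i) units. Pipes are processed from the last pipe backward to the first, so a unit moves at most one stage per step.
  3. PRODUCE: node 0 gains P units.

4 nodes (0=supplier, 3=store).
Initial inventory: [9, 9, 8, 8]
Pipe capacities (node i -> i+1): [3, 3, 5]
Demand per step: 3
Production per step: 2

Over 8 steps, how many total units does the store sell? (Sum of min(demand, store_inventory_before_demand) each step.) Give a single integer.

Step 1: sold=3 (running total=3) -> [8 9 6 10]
Step 2: sold=3 (running total=6) -> [7 9 4 12]
Step 3: sold=3 (running total=9) -> [6 9 3 13]
Step 4: sold=3 (running total=12) -> [5 9 3 13]
Step 5: sold=3 (running total=15) -> [4 9 3 13]
Step 6: sold=3 (running total=18) -> [3 9 3 13]
Step 7: sold=3 (running total=21) -> [2 9 3 13]
Step 8: sold=3 (running total=24) -> [2 8 3 13]

Answer: 24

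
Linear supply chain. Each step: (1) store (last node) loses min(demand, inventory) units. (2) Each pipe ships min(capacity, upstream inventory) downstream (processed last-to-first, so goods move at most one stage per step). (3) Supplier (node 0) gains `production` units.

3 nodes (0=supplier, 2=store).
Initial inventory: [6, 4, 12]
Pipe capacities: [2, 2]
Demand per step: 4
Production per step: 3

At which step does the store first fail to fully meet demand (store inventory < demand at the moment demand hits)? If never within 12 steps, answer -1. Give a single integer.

Step 1: demand=4,sold=4 ship[1->2]=2 ship[0->1]=2 prod=3 -> [7 4 10]
Step 2: demand=4,sold=4 ship[1->2]=2 ship[0->1]=2 prod=3 -> [8 4 8]
Step 3: demand=4,sold=4 ship[1->2]=2 ship[0->1]=2 prod=3 -> [9 4 6]
Step 4: demand=4,sold=4 ship[1->2]=2 ship[0->1]=2 prod=3 -> [10 4 4]
Step 5: demand=4,sold=4 ship[1->2]=2 ship[0->1]=2 prod=3 -> [11 4 2]
Step 6: demand=4,sold=2 ship[1->2]=2 ship[0->1]=2 prod=3 -> [12 4 2]
Step 7: demand=4,sold=2 ship[1->2]=2 ship[0->1]=2 prod=3 -> [13 4 2]
Step 8: demand=4,sold=2 ship[1->2]=2 ship[0->1]=2 prod=3 -> [14 4 2]
Step 9: demand=4,sold=2 ship[1->2]=2 ship[0->1]=2 prod=3 -> [15 4 2]
Step 10: demand=4,sold=2 ship[1->2]=2 ship[0->1]=2 prod=3 -> [16 4 2]
Step 11: demand=4,sold=2 ship[1->2]=2 ship[0->1]=2 prod=3 -> [17 4 2]
Step 12: demand=4,sold=2 ship[1->2]=2 ship[0->1]=2 prod=3 -> [18 4 2]
First stockout at step 6

6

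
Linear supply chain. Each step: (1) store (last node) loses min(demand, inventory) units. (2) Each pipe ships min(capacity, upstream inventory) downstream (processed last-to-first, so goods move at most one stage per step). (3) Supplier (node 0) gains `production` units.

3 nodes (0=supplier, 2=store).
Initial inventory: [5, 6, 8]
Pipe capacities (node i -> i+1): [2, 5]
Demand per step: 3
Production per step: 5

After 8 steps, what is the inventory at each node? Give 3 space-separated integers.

Step 1: demand=3,sold=3 ship[1->2]=5 ship[0->1]=2 prod=5 -> inv=[8 3 10]
Step 2: demand=3,sold=3 ship[1->2]=3 ship[0->1]=2 prod=5 -> inv=[11 2 10]
Step 3: demand=3,sold=3 ship[1->2]=2 ship[0->1]=2 prod=5 -> inv=[14 2 9]
Step 4: demand=3,sold=3 ship[1->2]=2 ship[0->1]=2 prod=5 -> inv=[17 2 8]
Step 5: demand=3,sold=3 ship[1->2]=2 ship[0->1]=2 prod=5 -> inv=[20 2 7]
Step 6: demand=3,sold=3 ship[1->2]=2 ship[0->1]=2 prod=5 -> inv=[23 2 6]
Step 7: demand=3,sold=3 ship[1->2]=2 ship[0->1]=2 prod=5 -> inv=[26 2 5]
Step 8: demand=3,sold=3 ship[1->2]=2 ship[0->1]=2 prod=5 -> inv=[29 2 4]

29 2 4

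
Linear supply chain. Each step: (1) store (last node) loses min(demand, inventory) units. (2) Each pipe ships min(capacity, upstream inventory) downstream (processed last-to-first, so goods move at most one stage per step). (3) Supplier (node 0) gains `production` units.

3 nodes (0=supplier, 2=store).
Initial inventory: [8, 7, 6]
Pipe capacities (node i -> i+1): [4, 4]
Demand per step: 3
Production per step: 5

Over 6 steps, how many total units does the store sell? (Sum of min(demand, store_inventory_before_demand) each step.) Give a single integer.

Answer: 18

Derivation:
Step 1: sold=3 (running total=3) -> [9 7 7]
Step 2: sold=3 (running total=6) -> [10 7 8]
Step 3: sold=3 (running total=9) -> [11 7 9]
Step 4: sold=3 (running total=12) -> [12 7 10]
Step 5: sold=3 (running total=15) -> [13 7 11]
Step 6: sold=3 (running total=18) -> [14 7 12]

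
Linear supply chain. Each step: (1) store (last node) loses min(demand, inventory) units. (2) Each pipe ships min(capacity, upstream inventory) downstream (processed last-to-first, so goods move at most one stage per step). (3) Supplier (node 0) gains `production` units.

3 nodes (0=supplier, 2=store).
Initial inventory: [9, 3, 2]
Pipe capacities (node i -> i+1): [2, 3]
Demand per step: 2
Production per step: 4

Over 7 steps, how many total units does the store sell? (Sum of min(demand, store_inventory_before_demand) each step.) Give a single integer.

Answer: 14

Derivation:
Step 1: sold=2 (running total=2) -> [11 2 3]
Step 2: sold=2 (running total=4) -> [13 2 3]
Step 3: sold=2 (running total=6) -> [15 2 3]
Step 4: sold=2 (running total=8) -> [17 2 3]
Step 5: sold=2 (running total=10) -> [19 2 3]
Step 6: sold=2 (running total=12) -> [21 2 3]
Step 7: sold=2 (running total=14) -> [23 2 3]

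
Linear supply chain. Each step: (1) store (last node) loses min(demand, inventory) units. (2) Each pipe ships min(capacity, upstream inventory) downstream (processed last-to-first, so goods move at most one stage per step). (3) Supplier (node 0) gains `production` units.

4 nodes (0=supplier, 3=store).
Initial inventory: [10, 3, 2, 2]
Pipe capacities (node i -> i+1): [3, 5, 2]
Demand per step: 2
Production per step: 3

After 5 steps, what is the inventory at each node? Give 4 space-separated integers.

Step 1: demand=2,sold=2 ship[2->3]=2 ship[1->2]=3 ship[0->1]=3 prod=3 -> inv=[10 3 3 2]
Step 2: demand=2,sold=2 ship[2->3]=2 ship[1->2]=3 ship[0->1]=3 prod=3 -> inv=[10 3 4 2]
Step 3: demand=2,sold=2 ship[2->3]=2 ship[1->2]=3 ship[0->1]=3 prod=3 -> inv=[10 3 5 2]
Step 4: demand=2,sold=2 ship[2->3]=2 ship[1->2]=3 ship[0->1]=3 prod=3 -> inv=[10 3 6 2]
Step 5: demand=2,sold=2 ship[2->3]=2 ship[1->2]=3 ship[0->1]=3 prod=3 -> inv=[10 3 7 2]

10 3 7 2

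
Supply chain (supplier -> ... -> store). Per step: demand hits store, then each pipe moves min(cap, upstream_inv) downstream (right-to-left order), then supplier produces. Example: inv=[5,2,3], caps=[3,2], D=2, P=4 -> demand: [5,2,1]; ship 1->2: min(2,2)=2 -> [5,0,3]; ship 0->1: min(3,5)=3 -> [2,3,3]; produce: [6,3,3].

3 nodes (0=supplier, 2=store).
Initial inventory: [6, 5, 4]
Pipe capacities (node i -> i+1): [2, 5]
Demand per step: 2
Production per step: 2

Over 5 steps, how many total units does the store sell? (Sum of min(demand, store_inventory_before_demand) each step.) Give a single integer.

Answer: 10

Derivation:
Step 1: sold=2 (running total=2) -> [6 2 7]
Step 2: sold=2 (running total=4) -> [6 2 7]
Step 3: sold=2 (running total=6) -> [6 2 7]
Step 4: sold=2 (running total=8) -> [6 2 7]
Step 5: sold=2 (running total=10) -> [6 2 7]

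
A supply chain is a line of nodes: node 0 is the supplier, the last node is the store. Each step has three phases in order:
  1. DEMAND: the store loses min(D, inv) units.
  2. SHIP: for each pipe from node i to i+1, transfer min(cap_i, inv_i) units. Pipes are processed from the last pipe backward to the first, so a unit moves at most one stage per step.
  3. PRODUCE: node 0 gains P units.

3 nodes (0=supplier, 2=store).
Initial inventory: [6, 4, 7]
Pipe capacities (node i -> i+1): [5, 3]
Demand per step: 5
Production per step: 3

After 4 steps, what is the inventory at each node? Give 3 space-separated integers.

Step 1: demand=5,sold=5 ship[1->2]=3 ship[0->1]=5 prod=3 -> inv=[4 6 5]
Step 2: demand=5,sold=5 ship[1->2]=3 ship[0->1]=4 prod=3 -> inv=[3 7 3]
Step 3: demand=5,sold=3 ship[1->2]=3 ship[0->1]=3 prod=3 -> inv=[3 7 3]
Step 4: demand=5,sold=3 ship[1->2]=3 ship[0->1]=3 prod=3 -> inv=[3 7 3]

3 7 3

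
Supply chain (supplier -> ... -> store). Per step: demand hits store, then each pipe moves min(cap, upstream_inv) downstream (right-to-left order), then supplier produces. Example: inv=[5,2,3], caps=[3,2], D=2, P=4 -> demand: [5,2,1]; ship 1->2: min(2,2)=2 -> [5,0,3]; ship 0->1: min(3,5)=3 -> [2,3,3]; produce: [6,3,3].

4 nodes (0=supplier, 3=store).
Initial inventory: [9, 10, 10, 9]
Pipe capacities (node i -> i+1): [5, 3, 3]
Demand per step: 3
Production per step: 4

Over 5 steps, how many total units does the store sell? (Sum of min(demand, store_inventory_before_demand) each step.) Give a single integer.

Answer: 15

Derivation:
Step 1: sold=3 (running total=3) -> [8 12 10 9]
Step 2: sold=3 (running total=6) -> [7 14 10 9]
Step 3: sold=3 (running total=9) -> [6 16 10 9]
Step 4: sold=3 (running total=12) -> [5 18 10 9]
Step 5: sold=3 (running total=15) -> [4 20 10 9]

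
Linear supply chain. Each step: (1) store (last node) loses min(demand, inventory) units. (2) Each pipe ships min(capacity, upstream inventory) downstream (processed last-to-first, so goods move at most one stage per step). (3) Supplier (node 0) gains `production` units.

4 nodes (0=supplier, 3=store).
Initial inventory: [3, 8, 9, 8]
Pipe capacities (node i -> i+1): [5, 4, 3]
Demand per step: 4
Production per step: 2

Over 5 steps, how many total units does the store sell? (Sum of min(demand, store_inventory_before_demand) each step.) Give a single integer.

Answer: 20

Derivation:
Step 1: sold=4 (running total=4) -> [2 7 10 7]
Step 2: sold=4 (running total=8) -> [2 5 11 6]
Step 3: sold=4 (running total=12) -> [2 3 12 5]
Step 4: sold=4 (running total=16) -> [2 2 12 4]
Step 5: sold=4 (running total=20) -> [2 2 11 3]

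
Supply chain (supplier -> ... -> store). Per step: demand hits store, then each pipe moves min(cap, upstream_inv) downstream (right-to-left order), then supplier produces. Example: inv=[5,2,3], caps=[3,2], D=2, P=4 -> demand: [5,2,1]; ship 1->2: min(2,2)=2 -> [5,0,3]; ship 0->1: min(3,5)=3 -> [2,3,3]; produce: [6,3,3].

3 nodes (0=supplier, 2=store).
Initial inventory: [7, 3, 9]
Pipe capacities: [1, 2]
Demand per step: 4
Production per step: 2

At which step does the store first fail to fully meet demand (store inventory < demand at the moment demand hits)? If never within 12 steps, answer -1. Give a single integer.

Step 1: demand=4,sold=4 ship[1->2]=2 ship[0->1]=1 prod=2 -> [8 2 7]
Step 2: demand=4,sold=4 ship[1->2]=2 ship[0->1]=1 prod=2 -> [9 1 5]
Step 3: demand=4,sold=4 ship[1->2]=1 ship[0->1]=1 prod=2 -> [10 1 2]
Step 4: demand=4,sold=2 ship[1->2]=1 ship[0->1]=1 prod=2 -> [11 1 1]
Step 5: demand=4,sold=1 ship[1->2]=1 ship[0->1]=1 prod=2 -> [12 1 1]
Step 6: demand=4,sold=1 ship[1->2]=1 ship[0->1]=1 prod=2 -> [13 1 1]
Step 7: demand=4,sold=1 ship[1->2]=1 ship[0->1]=1 prod=2 -> [14 1 1]
Step 8: demand=4,sold=1 ship[1->2]=1 ship[0->1]=1 prod=2 -> [15 1 1]
Step 9: demand=4,sold=1 ship[1->2]=1 ship[0->1]=1 prod=2 -> [16 1 1]
Step 10: demand=4,sold=1 ship[1->2]=1 ship[0->1]=1 prod=2 -> [17 1 1]
Step 11: demand=4,sold=1 ship[1->2]=1 ship[0->1]=1 prod=2 -> [18 1 1]
Step 12: demand=4,sold=1 ship[1->2]=1 ship[0->1]=1 prod=2 -> [19 1 1]
First stockout at step 4

4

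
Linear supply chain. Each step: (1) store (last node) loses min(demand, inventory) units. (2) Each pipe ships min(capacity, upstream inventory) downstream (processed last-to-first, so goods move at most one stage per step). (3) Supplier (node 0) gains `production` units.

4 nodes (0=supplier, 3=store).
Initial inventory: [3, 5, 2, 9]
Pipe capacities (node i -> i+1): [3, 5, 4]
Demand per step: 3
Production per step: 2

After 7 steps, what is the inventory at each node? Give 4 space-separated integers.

Step 1: demand=3,sold=3 ship[2->3]=2 ship[1->2]=5 ship[0->1]=3 prod=2 -> inv=[2 3 5 8]
Step 2: demand=3,sold=3 ship[2->3]=4 ship[1->2]=3 ship[0->1]=2 prod=2 -> inv=[2 2 4 9]
Step 3: demand=3,sold=3 ship[2->3]=4 ship[1->2]=2 ship[0->1]=2 prod=2 -> inv=[2 2 2 10]
Step 4: demand=3,sold=3 ship[2->3]=2 ship[1->2]=2 ship[0->1]=2 prod=2 -> inv=[2 2 2 9]
Step 5: demand=3,sold=3 ship[2->3]=2 ship[1->2]=2 ship[0->1]=2 prod=2 -> inv=[2 2 2 8]
Step 6: demand=3,sold=3 ship[2->3]=2 ship[1->2]=2 ship[0->1]=2 prod=2 -> inv=[2 2 2 7]
Step 7: demand=3,sold=3 ship[2->3]=2 ship[1->2]=2 ship[0->1]=2 prod=2 -> inv=[2 2 2 6]

2 2 2 6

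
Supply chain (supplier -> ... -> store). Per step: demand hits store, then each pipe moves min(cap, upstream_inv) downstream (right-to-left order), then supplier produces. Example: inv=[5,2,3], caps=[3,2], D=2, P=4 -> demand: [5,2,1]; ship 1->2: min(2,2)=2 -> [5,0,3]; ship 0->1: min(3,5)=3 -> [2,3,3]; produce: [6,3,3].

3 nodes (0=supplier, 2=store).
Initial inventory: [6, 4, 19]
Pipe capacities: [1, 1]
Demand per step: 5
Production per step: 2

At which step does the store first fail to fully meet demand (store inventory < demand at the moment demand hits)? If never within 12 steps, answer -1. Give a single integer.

Step 1: demand=5,sold=5 ship[1->2]=1 ship[0->1]=1 prod=2 -> [7 4 15]
Step 2: demand=5,sold=5 ship[1->2]=1 ship[0->1]=1 prod=2 -> [8 4 11]
Step 3: demand=5,sold=5 ship[1->2]=1 ship[0->1]=1 prod=2 -> [9 4 7]
Step 4: demand=5,sold=5 ship[1->2]=1 ship[0->1]=1 prod=2 -> [10 4 3]
Step 5: demand=5,sold=3 ship[1->2]=1 ship[0->1]=1 prod=2 -> [11 4 1]
Step 6: demand=5,sold=1 ship[1->2]=1 ship[0->1]=1 prod=2 -> [12 4 1]
Step 7: demand=5,sold=1 ship[1->2]=1 ship[0->1]=1 prod=2 -> [13 4 1]
Step 8: demand=5,sold=1 ship[1->2]=1 ship[0->1]=1 prod=2 -> [14 4 1]
Step 9: demand=5,sold=1 ship[1->2]=1 ship[0->1]=1 prod=2 -> [15 4 1]
Step 10: demand=5,sold=1 ship[1->2]=1 ship[0->1]=1 prod=2 -> [16 4 1]
Step 11: demand=5,sold=1 ship[1->2]=1 ship[0->1]=1 prod=2 -> [17 4 1]
Step 12: demand=5,sold=1 ship[1->2]=1 ship[0->1]=1 prod=2 -> [18 4 1]
First stockout at step 5

5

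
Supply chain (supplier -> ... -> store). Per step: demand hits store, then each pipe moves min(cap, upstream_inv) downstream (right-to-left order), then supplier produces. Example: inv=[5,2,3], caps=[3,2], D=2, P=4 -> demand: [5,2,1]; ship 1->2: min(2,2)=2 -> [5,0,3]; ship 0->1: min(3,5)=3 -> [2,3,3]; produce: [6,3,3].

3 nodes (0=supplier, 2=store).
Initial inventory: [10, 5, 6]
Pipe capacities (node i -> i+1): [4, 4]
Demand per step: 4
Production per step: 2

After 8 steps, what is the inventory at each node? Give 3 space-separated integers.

Step 1: demand=4,sold=4 ship[1->2]=4 ship[0->1]=4 prod=2 -> inv=[8 5 6]
Step 2: demand=4,sold=4 ship[1->2]=4 ship[0->1]=4 prod=2 -> inv=[6 5 6]
Step 3: demand=4,sold=4 ship[1->2]=4 ship[0->1]=4 prod=2 -> inv=[4 5 6]
Step 4: demand=4,sold=4 ship[1->2]=4 ship[0->1]=4 prod=2 -> inv=[2 5 6]
Step 5: demand=4,sold=4 ship[1->2]=4 ship[0->1]=2 prod=2 -> inv=[2 3 6]
Step 6: demand=4,sold=4 ship[1->2]=3 ship[0->1]=2 prod=2 -> inv=[2 2 5]
Step 7: demand=4,sold=4 ship[1->2]=2 ship[0->1]=2 prod=2 -> inv=[2 2 3]
Step 8: demand=4,sold=3 ship[1->2]=2 ship[0->1]=2 prod=2 -> inv=[2 2 2]

2 2 2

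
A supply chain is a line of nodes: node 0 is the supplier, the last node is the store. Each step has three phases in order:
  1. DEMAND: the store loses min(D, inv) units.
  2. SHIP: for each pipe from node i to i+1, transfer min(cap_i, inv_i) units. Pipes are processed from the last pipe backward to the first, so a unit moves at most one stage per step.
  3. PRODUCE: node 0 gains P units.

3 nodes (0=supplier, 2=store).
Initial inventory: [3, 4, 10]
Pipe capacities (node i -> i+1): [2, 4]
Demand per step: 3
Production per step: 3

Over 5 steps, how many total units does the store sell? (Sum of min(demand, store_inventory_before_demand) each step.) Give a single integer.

Step 1: sold=3 (running total=3) -> [4 2 11]
Step 2: sold=3 (running total=6) -> [5 2 10]
Step 3: sold=3 (running total=9) -> [6 2 9]
Step 4: sold=3 (running total=12) -> [7 2 8]
Step 5: sold=3 (running total=15) -> [8 2 7]

Answer: 15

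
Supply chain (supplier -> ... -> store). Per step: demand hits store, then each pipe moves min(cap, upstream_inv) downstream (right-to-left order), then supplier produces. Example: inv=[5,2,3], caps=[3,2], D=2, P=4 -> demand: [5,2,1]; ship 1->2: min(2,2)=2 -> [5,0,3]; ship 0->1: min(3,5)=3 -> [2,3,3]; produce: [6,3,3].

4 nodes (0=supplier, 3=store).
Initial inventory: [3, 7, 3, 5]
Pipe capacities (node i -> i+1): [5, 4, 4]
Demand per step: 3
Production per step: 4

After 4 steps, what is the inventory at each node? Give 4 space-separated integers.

Step 1: demand=3,sold=3 ship[2->3]=3 ship[1->2]=4 ship[0->1]=3 prod=4 -> inv=[4 6 4 5]
Step 2: demand=3,sold=3 ship[2->3]=4 ship[1->2]=4 ship[0->1]=4 prod=4 -> inv=[4 6 4 6]
Step 3: demand=3,sold=3 ship[2->3]=4 ship[1->2]=4 ship[0->1]=4 prod=4 -> inv=[4 6 4 7]
Step 4: demand=3,sold=3 ship[2->3]=4 ship[1->2]=4 ship[0->1]=4 prod=4 -> inv=[4 6 4 8]

4 6 4 8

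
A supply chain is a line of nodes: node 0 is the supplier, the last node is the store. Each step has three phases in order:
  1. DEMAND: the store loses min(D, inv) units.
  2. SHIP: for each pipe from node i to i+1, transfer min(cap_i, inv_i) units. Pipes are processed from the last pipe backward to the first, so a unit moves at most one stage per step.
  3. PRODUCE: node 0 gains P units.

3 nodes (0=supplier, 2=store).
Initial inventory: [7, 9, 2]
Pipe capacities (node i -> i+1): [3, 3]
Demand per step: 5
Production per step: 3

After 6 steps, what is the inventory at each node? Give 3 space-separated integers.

Step 1: demand=5,sold=2 ship[1->2]=3 ship[0->1]=3 prod=3 -> inv=[7 9 3]
Step 2: demand=5,sold=3 ship[1->2]=3 ship[0->1]=3 prod=3 -> inv=[7 9 3]
Step 3: demand=5,sold=3 ship[1->2]=3 ship[0->1]=3 prod=3 -> inv=[7 9 3]
Step 4: demand=5,sold=3 ship[1->2]=3 ship[0->1]=3 prod=3 -> inv=[7 9 3]
Step 5: demand=5,sold=3 ship[1->2]=3 ship[0->1]=3 prod=3 -> inv=[7 9 3]
Step 6: demand=5,sold=3 ship[1->2]=3 ship[0->1]=3 prod=3 -> inv=[7 9 3]

7 9 3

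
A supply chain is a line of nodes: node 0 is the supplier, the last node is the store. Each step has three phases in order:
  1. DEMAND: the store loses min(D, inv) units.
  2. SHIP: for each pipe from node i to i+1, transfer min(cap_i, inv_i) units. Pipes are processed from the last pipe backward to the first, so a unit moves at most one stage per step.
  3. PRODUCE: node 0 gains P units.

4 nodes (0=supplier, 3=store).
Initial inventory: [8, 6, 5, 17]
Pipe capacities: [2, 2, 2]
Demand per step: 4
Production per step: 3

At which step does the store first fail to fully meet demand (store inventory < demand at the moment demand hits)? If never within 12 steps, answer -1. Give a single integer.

Step 1: demand=4,sold=4 ship[2->3]=2 ship[1->2]=2 ship[0->1]=2 prod=3 -> [9 6 5 15]
Step 2: demand=4,sold=4 ship[2->3]=2 ship[1->2]=2 ship[0->1]=2 prod=3 -> [10 6 5 13]
Step 3: demand=4,sold=4 ship[2->3]=2 ship[1->2]=2 ship[0->1]=2 prod=3 -> [11 6 5 11]
Step 4: demand=4,sold=4 ship[2->3]=2 ship[1->2]=2 ship[0->1]=2 prod=3 -> [12 6 5 9]
Step 5: demand=4,sold=4 ship[2->3]=2 ship[1->2]=2 ship[0->1]=2 prod=3 -> [13 6 5 7]
Step 6: demand=4,sold=4 ship[2->3]=2 ship[1->2]=2 ship[0->1]=2 prod=3 -> [14 6 5 5]
Step 7: demand=4,sold=4 ship[2->3]=2 ship[1->2]=2 ship[0->1]=2 prod=3 -> [15 6 5 3]
Step 8: demand=4,sold=3 ship[2->3]=2 ship[1->2]=2 ship[0->1]=2 prod=3 -> [16 6 5 2]
Step 9: demand=4,sold=2 ship[2->3]=2 ship[1->2]=2 ship[0->1]=2 prod=3 -> [17 6 5 2]
Step 10: demand=4,sold=2 ship[2->3]=2 ship[1->2]=2 ship[0->1]=2 prod=3 -> [18 6 5 2]
Step 11: demand=4,sold=2 ship[2->3]=2 ship[1->2]=2 ship[0->1]=2 prod=3 -> [19 6 5 2]
Step 12: demand=4,sold=2 ship[2->3]=2 ship[1->2]=2 ship[0->1]=2 prod=3 -> [20 6 5 2]
First stockout at step 8

8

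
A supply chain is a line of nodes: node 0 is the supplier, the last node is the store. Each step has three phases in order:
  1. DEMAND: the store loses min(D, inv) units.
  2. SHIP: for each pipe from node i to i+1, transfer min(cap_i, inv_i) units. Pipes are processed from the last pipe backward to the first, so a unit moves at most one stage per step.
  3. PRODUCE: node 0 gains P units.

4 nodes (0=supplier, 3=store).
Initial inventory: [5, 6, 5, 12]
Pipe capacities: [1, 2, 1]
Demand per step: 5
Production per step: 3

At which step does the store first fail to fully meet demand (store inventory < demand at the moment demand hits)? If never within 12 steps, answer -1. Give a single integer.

Step 1: demand=5,sold=5 ship[2->3]=1 ship[1->2]=2 ship[0->1]=1 prod=3 -> [7 5 6 8]
Step 2: demand=5,sold=5 ship[2->3]=1 ship[1->2]=2 ship[0->1]=1 prod=3 -> [9 4 7 4]
Step 3: demand=5,sold=4 ship[2->3]=1 ship[1->2]=2 ship[0->1]=1 prod=3 -> [11 3 8 1]
Step 4: demand=5,sold=1 ship[2->3]=1 ship[1->2]=2 ship[0->1]=1 prod=3 -> [13 2 9 1]
Step 5: demand=5,sold=1 ship[2->3]=1 ship[1->2]=2 ship[0->1]=1 prod=3 -> [15 1 10 1]
Step 6: demand=5,sold=1 ship[2->3]=1 ship[1->2]=1 ship[0->1]=1 prod=3 -> [17 1 10 1]
Step 7: demand=5,sold=1 ship[2->3]=1 ship[1->2]=1 ship[0->1]=1 prod=3 -> [19 1 10 1]
Step 8: demand=5,sold=1 ship[2->3]=1 ship[1->2]=1 ship[0->1]=1 prod=3 -> [21 1 10 1]
Step 9: demand=5,sold=1 ship[2->3]=1 ship[1->2]=1 ship[0->1]=1 prod=3 -> [23 1 10 1]
Step 10: demand=5,sold=1 ship[2->3]=1 ship[1->2]=1 ship[0->1]=1 prod=3 -> [25 1 10 1]
Step 11: demand=5,sold=1 ship[2->3]=1 ship[1->2]=1 ship[0->1]=1 prod=3 -> [27 1 10 1]
Step 12: demand=5,sold=1 ship[2->3]=1 ship[1->2]=1 ship[0->1]=1 prod=3 -> [29 1 10 1]
First stockout at step 3

3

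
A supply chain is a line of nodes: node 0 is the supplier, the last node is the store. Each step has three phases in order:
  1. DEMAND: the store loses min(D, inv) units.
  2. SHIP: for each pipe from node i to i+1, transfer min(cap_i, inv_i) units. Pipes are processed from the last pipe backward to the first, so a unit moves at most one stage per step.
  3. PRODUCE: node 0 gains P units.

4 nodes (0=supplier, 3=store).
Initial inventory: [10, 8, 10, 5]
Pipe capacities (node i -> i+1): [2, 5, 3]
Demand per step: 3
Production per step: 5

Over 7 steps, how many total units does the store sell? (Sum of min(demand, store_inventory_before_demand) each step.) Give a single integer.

Answer: 21

Derivation:
Step 1: sold=3 (running total=3) -> [13 5 12 5]
Step 2: sold=3 (running total=6) -> [16 2 14 5]
Step 3: sold=3 (running total=9) -> [19 2 13 5]
Step 4: sold=3 (running total=12) -> [22 2 12 5]
Step 5: sold=3 (running total=15) -> [25 2 11 5]
Step 6: sold=3 (running total=18) -> [28 2 10 5]
Step 7: sold=3 (running total=21) -> [31 2 9 5]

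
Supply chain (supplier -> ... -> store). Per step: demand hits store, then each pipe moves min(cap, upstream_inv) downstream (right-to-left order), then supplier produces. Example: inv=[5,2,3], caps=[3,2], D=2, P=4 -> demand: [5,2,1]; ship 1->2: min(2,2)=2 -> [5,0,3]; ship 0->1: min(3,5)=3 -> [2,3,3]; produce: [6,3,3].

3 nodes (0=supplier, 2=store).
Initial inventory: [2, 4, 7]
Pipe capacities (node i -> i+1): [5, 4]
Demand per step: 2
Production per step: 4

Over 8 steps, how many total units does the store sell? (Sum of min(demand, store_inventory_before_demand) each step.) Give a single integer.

Step 1: sold=2 (running total=2) -> [4 2 9]
Step 2: sold=2 (running total=4) -> [4 4 9]
Step 3: sold=2 (running total=6) -> [4 4 11]
Step 4: sold=2 (running total=8) -> [4 4 13]
Step 5: sold=2 (running total=10) -> [4 4 15]
Step 6: sold=2 (running total=12) -> [4 4 17]
Step 7: sold=2 (running total=14) -> [4 4 19]
Step 8: sold=2 (running total=16) -> [4 4 21]

Answer: 16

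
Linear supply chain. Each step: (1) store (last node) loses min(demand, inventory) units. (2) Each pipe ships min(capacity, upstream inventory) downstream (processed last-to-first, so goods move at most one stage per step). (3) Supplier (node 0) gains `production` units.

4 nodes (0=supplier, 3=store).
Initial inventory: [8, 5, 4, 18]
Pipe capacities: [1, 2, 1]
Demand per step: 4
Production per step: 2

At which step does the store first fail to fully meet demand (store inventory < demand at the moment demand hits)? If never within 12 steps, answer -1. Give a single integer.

Step 1: demand=4,sold=4 ship[2->3]=1 ship[1->2]=2 ship[0->1]=1 prod=2 -> [9 4 5 15]
Step 2: demand=4,sold=4 ship[2->3]=1 ship[1->2]=2 ship[0->1]=1 prod=2 -> [10 3 6 12]
Step 3: demand=4,sold=4 ship[2->3]=1 ship[1->2]=2 ship[0->1]=1 prod=2 -> [11 2 7 9]
Step 4: demand=4,sold=4 ship[2->3]=1 ship[1->2]=2 ship[0->1]=1 prod=2 -> [12 1 8 6]
Step 5: demand=4,sold=4 ship[2->3]=1 ship[1->2]=1 ship[0->1]=1 prod=2 -> [13 1 8 3]
Step 6: demand=4,sold=3 ship[2->3]=1 ship[1->2]=1 ship[0->1]=1 prod=2 -> [14 1 8 1]
Step 7: demand=4,sold=1 ship[2->3]=1 ship[1->2]=1 ship[0->1]=1 prod=2 -> [15 1 8 1]
Step 8: demand=4,sold=1 ship[2->3]=1 ship[1->2]=1 ship[0->1]=1 prod=2 -> [16 1 8 1]
Step 9: demand=4,sold=1 ship[2->3]=1 ship[1->2]=1 ship[0->1]=1 prod=2 -> [17 1 8 1]
Step 10: demand=4,sold=1 ship[2->3]=1 ship[1->2]=1 ship[0->1]=1 prod=2 -> [18 1 8 1]
Step 11: demand=4,sold=1 ship[2->3]=1 ship[1->2]=1 ship[0->1]=1 prod=2 -> [19 1 8 1]
Step 12: demand=4,sold=1 ship[2->3]=1 ship[1->2]=1 ship[0->1]=1 prod=2 -> [20 1 8 1]
First stockout at step 6

6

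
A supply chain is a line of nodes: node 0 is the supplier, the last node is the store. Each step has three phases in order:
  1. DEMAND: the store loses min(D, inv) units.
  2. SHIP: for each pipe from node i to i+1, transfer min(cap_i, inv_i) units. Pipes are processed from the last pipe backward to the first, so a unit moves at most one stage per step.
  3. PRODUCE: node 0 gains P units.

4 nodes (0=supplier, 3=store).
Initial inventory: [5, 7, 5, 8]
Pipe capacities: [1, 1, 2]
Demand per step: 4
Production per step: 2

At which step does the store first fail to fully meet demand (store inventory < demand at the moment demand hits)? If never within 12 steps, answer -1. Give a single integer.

Step 1: demand=4,sold=4 ship[2->3]=2 ship[1->2]=1 ship[0->1]=1 prod=2 -> [6 7 4 6]
Step 2: demand=4,sold=4 ship[2->3]=2 ship[1->2]=1 ship[0->1]=1 prod=2 -> [7 7 3 4]
Step 3: demand=4,sold=4 ship[2->3]=2 ship[1->2]=1 ship[0->1]=1 prod=2 -> [8 7 2 2]
Step 4: demand=4,sold=2 ship[2->3]=2 ship[1->2]=1 ship[0->1]=1 prod=2 -> [9 7 1 2]
Step 5: demand=4,sold=2 ship[2->3]=1 ship[1->2]=1 ship[0->1]=1 prod=2 -> [10 7 1 1]
Step 6: demand=4,sold=1 ship[2->3]=1 ship[1->2]=1 ship[0->1]=1 prod=2 -> [11 7 1 1]
Step 7: demand=4,sold=1 ship[2->3]=1 ship[1->2]=1 ship[0->1]=1 prod=2 -> [12 7 1 1]
Step 8: demand=4,sold=1 ship[2->3]=1 ship[1->2]=1 ship[0->1]=1 prod=2 -> [13 7 1 1]
Step 9: demand=4,sold=1 ship[2->3]=1 ship[1->2]=1 ship[0->1]=1 prod=2 -> [14 7 1 1]
Step 10: demand=4,sold=1 ship[2->3]=1 ship[1->2]=1 ship[0->1]=1 prod=2 -> [15 7 1 1]
Step 11: demand=4,sold=1 ship[2->3]=1 ship[1->2]=1 ship[0->1]=1 prod=2 -> [16 7 1 1]
Step 12: demand=4,sold=1 ship[2->3]=1 ship[1->2]=1 ship[0->1]=1 prod=2 -> [17 7 1 1]
First stockout at step 4

4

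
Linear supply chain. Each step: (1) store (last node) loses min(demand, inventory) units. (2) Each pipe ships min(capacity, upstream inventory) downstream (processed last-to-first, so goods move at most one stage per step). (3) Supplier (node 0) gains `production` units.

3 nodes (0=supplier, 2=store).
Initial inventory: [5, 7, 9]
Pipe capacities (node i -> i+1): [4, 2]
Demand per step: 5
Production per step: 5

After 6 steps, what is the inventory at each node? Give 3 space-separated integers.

Step 1: demand=5,sold=5 ship[1->2]=2 ship[0->1]=4 prod=5 -> inv=[6 9 6]
Step 2: demand=5,sold=5 ship[1->2]=2 ship[0->1]=4 prod=5 -> inv=[7 11 3]
Step 3: demand=5,sold=3 ship[1->2]=2 ship[0->1]=4 prod=5 -> inv=[8 13 2]
Step 4: demand=5,sold=2 ship[1->2]=2 ship[0->1]=4 prod=5 -> inv=[9 15 2]
Step 5: demand=5,sold=2 ship[1->2]=2 ship[0->1]=4 prod=5 -> inv=[10 17 2]
Step 6: demand=5,sold=2 ship[1->2]=2 ship[0->1]=4 prod=5 -> inv=[11 19 2]

11 19 2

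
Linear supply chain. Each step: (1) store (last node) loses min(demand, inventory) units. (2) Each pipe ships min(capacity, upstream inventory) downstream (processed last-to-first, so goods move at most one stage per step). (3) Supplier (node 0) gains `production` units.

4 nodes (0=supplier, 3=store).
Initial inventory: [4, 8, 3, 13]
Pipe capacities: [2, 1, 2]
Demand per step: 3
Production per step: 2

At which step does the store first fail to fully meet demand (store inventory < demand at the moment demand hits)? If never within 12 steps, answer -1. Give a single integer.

Step 1: demand=3,sold=3 ship[2->3]=2 ship[1->2]=1 ship[0->1]=2 prod=2 -> [4 9 2 12]
Step 2: demand=3,sold=3 ship[2->3]=2 ship[1->2]=1 ship[0->1]=2 prod=2 -> [4 10 1 11]
Step 3: demand=3,sold=3 ship[2->3]=1 ship[1->2]=1 ship[0->1]=2 prod=2 -> [4 11 1 9]
Step 4: demand=3,sold=3 ship[2->3]=1 ship[1->2]=1 ship[0->1]=2 prod=2 -> [4 12 1 7]
Step 5: demand=3,sold=3 ship[2->3]=1 ship[1->2]=1 ship[0->1]=2 prod=2 -> [4 13 1 5]
Step 6: demand=3,sold=3 ship[2->3]=1 ship[1->2]=1 ship[0->1]=2 prod=2 -> [4 14 1 3]
Step 7: demand=3,sold=3 ship[2->3]=1 ship[1->2]=1 ship[0->1]=2 prod=2 -> [4 15 1 1]
Step 8: demand=3,sold=1 ship[2->3]=1 ship[1->2]=1 ship[0->1]=2 prod=2 -> [4 16 1 1]
Step 9: demand=3,sold=1 ship[2->3]=1 ship[1->2]=1 ship[0->1]=2 prod=2 -> [4 17 1 1]
Step 10: demand=3,sold=1 ship[2->3]=1 ship[1->2]=1 ship[0->1]=2 prod=2 -> [4 18 1 1]
Step 11: demand=3,sold=1 ship[2->3]=1 ship[1->2]=1 ship[0->1]=2 prod=2 -> [4 19 1 1]
Step 12: demand=3,sold=1 ship[2->3]=1 ship[1->2]=1 ship[0->1]=2 prod=2 -> [4 20 1 1]
First stockout at step 8

8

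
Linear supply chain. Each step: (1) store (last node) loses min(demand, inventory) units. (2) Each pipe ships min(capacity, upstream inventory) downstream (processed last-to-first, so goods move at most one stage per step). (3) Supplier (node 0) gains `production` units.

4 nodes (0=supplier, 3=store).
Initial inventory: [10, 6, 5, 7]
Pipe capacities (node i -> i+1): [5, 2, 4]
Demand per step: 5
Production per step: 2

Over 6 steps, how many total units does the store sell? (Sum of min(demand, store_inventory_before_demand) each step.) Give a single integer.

Step 1: sold=5 (running total=5) -> [7 9 3 6]
Step 2: sold=5 (running total=10) -> [4 12 2 4]
Step 3: sold=4 (running total=14) -> [2 14 2 2]
Step 4: sold=2 (running total=16) -> [2 14 2 2]
Step 5: sold=2 (running total=18) -> [2 14 2 2]
Step 6: sold=2 (running total=20) -> [2 14 2 2]

Answer: 20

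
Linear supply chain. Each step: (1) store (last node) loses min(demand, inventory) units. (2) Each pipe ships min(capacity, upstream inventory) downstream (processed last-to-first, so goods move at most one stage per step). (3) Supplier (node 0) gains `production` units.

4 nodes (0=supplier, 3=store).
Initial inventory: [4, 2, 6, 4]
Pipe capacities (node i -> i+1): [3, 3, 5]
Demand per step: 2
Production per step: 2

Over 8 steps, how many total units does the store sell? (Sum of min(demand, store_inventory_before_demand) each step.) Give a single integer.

Step 1: sold=2 (running total=2) -> [3 3 3 7]
Step 2: sold=2 (running total=4) -> [2 3 3 8]
Step 3: sold=2 (running total=6) -> [2 2 3 9]
Step 4: sold=2 (running total=8) -> [2 2 2 10]
Step 5: sold=2 (running total=10) -> [2 2 2 10]
Step 6: sold=2 (running total=12) -> [2 2 2 10]
Step 7: sold=2 (running total=14) -> [2 2 2 10]
Step 8: sold=2 (running total=16) -> [2 2 2 10]

Answer: 16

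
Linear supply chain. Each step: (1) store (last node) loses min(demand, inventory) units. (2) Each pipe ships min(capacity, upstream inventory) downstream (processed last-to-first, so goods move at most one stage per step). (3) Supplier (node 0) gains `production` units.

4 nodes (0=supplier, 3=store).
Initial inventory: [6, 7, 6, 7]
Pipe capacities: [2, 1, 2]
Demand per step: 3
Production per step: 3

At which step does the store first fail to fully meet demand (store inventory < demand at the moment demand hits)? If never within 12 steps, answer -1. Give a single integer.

Step 1: demand=3,sold=3 ship[2->3]=2 ship[1->2]=1 ship[0->1]=2 prod=3 -> [7 8 5 6]
Step 2: demand=3,sold=3 ship[2->3]=2 ship[1->2]=1 ship[0->1]=2 prod=3 -> [8 9 4 5]
Step 3: demand=3,sold=3 ship[2->3]=2 ship[1->2]=1 ship[0->1]=2 prod=3 -> [9 10 3 4]
Step 4: demand=3,sold=3 ship[2->3]=2 ship[1->2]=1 ship[0->1]=2 prod=3 -> [10 11 2 3]
Step 5: demand=3,sold=3 ship[2->3]=2 ship[1->2]=1 ship[0->1]=2 prod=3 -> [11 12 1 2]
Step 6: demand=3,sold=2 ship[2->3]=1 ship[1->2]=1 ship[0->1]=2 prod=3 -> [12 13 1 1]
Step 7: demand=3,sold=1 ship[2->3]=1 ship[1->2]=1 ship[0->1]=2 prod=3 -> [13 14 1 1]
Step 8: demand=3,sold=1 ship[2->3]=1 ship[1->2]=1 ship[0->1]=2 prod=3 -> [14 15 1 1]
Step 9: demand=3,sold=1 ship[2->3]=1 ship[1->2]=1 ship[0->1]=2 prod=3 -> [15 16 1 1]
Step 10: demand=3,sold=1 ship[2->3]=1 ship[1->2]=1 ship[0->1]=2 prod=3 -> [16 17 1 1]
Step 11: demand=3,sold=1 ship[2->3]=1 ship[1->2]=1 ship[0->1]=2 prod=3 -> [17 18 1 1]
Step 12: demand=3,sold=1 ship[2->3]=1 ship[1->2]=1 ship[0->1]=2 prod=3 -> [18 19 1 1]
First stockout at step 6

6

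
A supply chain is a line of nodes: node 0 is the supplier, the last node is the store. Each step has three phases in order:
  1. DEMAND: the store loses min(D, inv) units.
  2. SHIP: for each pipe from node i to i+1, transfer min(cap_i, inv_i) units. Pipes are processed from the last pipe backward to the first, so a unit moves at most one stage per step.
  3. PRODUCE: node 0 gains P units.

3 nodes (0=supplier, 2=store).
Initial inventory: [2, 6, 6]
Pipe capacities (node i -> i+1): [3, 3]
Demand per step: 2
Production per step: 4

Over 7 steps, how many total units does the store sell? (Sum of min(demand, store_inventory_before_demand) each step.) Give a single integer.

Step 1: sold=2 (running total=2) -> [4 5 7]
Step 2: sold=2 (running total=4) -> [5 5 8]
Step 3: sold=2 (running total=6) -> [6 5 9]
Step 4: sold=2 (running total=8) -> [7 5 10]
Step 5: sold=2 (running total=10) -> [8 5 11]
Step 6: sold=2 (running total=12) -> [9 5 12]
Step 7: sold=2 (running total=14) -> [10 5 13]

Answer: 14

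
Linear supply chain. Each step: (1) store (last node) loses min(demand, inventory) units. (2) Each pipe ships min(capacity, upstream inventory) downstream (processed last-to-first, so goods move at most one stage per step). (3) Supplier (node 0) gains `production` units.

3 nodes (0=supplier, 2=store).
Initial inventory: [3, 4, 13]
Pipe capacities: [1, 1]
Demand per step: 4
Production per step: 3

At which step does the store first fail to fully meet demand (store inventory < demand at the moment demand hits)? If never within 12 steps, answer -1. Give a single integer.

Step 1: demand=4,sold=4 ship[1->2]=1 ship[0->1]=1 prod=3 -> [5 4 10]
Step 2: demand=4,sold=4 ship[1->2]=1 ship[0->1]=1 prod=3 -> [7 4 7]
Step 3: demand=4,sold=4 ship[1->2]=1 ship[0->1]=1 prod=3 -> [9 4 4]
Step 4: demand=4,sold=4 ship[1->2]=1 ship[0->1]=1 prod=3 -> [11 4 1]
Step 5: demand=4,sold=1 ship[1->2]=1 ship[0->1]=1 prod=3 -> [13 4 1]
Step 6: demand=4,sold=1 ship[1->2]=1 ship[0->1]=1 prod=3 -> [15 4 1]
Step 7: demand=4,sold=1 ship[1->2]=1 ship[0->1]=1 prod=3 -> [17 4 1]
Step 8: demand=4,sold=1 ship[1->2]=1 ship[0->1]=1 prod=3 -> [19 4 1]
Step 9: demand=4,sold=1 ship[1->2]=1 ship[0->1]=1 prod=3 -> [21 4 1]
Step 10: demand=4,sold=1 ship[1->2]=1 ship[0->1]=1 prod=3 -> [23 4 1]
Step 11: demand=4,sold=1 ship[1->2]=1 ship[0->1]=1 prod=3 -> [25 4 1]
Step 12: demand=4,sold=1 ship[1->2]=1 ship[0->1]=1 prod=3 -> [27 4 1]
First stockout at step 5

5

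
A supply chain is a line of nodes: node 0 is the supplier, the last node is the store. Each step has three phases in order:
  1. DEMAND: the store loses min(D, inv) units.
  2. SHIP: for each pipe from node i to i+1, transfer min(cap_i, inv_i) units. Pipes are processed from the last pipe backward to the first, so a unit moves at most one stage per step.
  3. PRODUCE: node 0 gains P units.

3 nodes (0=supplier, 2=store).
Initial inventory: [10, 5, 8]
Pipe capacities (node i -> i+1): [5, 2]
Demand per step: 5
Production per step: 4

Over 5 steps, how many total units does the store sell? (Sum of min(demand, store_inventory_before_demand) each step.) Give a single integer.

Answer: 16

Derivation:
Step 1: sold=5 (running total=5) -> [9 8 5]
Step 2: sold=5 (running total=10) -> [8 11 2]
Step 3: sold=2 (running total=12) -> [7 14 2]
Step 4: sold=2 (running total=14) -> [6 17 2]
Step 5: sold=2 (running total=16) -> [5 20 2]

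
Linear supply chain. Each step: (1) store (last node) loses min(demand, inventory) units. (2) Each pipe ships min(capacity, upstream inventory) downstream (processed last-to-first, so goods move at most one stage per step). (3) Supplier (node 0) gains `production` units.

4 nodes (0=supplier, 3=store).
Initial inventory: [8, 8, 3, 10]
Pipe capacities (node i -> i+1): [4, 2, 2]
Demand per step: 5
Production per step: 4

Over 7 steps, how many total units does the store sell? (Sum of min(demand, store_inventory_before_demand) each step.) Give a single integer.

Step 1: sold=5 (running total=5) -> [8 10 3 7]
Step 2: sold=5 (running total=10) -> [8 12 3 4]
Step 3: sold=4 (running total=14) -> [8 14 3 2]
Step 4: sold=2 (running total=16) -> [8 16 3 2]
Step 5: sold=2 (running total=18) -> [8 18 3 2]
Step 6: sold=2 (running total=20) -> [8 20 3 2]
Step 7: sold=2 (running total=22) -> [8 22 3 2]

Answer: 22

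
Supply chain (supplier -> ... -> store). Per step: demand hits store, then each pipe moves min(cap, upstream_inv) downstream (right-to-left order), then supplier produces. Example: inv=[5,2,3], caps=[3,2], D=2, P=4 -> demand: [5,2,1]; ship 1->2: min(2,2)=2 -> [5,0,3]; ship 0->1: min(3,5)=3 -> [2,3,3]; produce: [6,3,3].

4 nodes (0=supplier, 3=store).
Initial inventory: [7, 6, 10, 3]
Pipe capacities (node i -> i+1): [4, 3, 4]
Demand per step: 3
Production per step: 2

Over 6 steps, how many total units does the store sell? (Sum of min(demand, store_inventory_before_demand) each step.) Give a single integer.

Step 1: sold=3 (running total=3) -> [5 7 9 4]
Step 2: sold=3 (running total=6) -> [3 8 8 5]
Step 3: sold=3 (running total=9) -> [2 8 7 6]
Step 4: sold=3 (running total=12) -> [2 7 6 7]
Step 5: sold=3 (running total=15) -> [2 6 5 8]
Step 6: sold=3 (running total=18) -> [2 5 4 9]

Answer: 18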